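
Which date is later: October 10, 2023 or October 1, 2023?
October 10, 2023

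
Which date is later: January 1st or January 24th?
January 24th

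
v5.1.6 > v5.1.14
False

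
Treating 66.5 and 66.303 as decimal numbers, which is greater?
66.5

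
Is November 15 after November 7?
Yes. Day 15 comes after day 7 in November — this is a date comparison, not a decimal one (the decimal 11.15 would be smaller than 11.7).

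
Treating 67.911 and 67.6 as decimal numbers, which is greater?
67.911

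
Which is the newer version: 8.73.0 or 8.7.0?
8.73.0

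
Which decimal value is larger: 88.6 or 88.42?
88.6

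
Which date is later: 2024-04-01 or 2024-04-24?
2024-04-24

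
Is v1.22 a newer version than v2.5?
No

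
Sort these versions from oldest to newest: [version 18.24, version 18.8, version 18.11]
[version 18.8, version 18.11, version 18.24]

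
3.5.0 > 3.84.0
False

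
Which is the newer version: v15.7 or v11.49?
v15.7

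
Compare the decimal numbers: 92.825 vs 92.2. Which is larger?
92.825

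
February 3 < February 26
True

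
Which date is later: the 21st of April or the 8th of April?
the 21st of April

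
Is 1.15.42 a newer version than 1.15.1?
Yes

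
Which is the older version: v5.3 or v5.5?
v5.3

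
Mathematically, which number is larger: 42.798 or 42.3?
42.798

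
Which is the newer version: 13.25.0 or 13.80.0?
13.80.0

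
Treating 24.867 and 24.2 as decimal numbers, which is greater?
24.867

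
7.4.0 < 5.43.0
False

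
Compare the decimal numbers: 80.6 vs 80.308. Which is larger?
80.6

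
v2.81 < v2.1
False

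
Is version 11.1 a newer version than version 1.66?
Yes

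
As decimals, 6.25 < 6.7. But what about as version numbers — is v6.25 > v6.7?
True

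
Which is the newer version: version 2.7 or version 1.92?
version 2.7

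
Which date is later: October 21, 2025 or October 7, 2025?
October 21, 2025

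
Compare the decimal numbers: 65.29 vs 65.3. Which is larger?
65.3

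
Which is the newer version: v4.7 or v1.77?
v4.7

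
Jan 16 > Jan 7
True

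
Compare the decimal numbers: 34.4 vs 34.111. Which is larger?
34.4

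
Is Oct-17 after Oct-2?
Yes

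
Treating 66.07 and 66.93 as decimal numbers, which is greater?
66.93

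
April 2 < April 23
True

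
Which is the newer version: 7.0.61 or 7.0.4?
7.0.61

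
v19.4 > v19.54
False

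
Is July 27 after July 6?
Yes. Day 27 comes after day 6 in July — this is a date comparison, not a decimal one (the decimal 7.27 would be smaller than 7.6).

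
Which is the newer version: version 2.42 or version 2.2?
version 2.42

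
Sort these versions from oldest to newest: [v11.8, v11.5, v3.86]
[v3.86, v11.5, v11.8]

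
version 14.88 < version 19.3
True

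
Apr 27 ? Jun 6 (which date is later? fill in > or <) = <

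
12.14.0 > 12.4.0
True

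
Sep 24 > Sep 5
True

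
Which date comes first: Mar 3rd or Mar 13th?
Mar 3rd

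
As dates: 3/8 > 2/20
True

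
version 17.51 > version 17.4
True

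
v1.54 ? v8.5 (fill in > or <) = <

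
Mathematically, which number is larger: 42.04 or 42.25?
42.25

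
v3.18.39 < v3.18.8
False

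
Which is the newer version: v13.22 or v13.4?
v13.22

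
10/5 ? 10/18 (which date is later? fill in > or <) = <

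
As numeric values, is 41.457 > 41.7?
False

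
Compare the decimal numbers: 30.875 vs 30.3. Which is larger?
30.875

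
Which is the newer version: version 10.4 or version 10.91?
version 10.91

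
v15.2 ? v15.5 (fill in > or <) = <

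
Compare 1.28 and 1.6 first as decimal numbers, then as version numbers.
As decimals: 1.28 < 1.6. As versions: v1.28 > v1.6 (minor version 28 > 6).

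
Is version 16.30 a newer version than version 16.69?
No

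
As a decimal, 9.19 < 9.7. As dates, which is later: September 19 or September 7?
September 19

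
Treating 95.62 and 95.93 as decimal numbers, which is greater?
95.93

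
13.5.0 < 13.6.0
True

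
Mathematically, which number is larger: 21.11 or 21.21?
21.21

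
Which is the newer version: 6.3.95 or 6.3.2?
6.3.95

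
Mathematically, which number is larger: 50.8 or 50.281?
50.8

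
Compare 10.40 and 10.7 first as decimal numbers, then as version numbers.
As decimals: 10.40 < 10.7. As versions: v10.40 > v10.7 (minor version 40 > 7).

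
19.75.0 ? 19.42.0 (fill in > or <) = >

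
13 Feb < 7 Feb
False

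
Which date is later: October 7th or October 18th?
October 18th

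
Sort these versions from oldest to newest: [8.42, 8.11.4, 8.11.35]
[8.11.4, 8.11.35, 8.42]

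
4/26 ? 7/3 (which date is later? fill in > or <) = <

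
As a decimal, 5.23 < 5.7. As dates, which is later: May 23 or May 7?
May 23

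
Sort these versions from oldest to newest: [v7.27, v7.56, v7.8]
[v7.8, v7.27, v7.56]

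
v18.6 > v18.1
True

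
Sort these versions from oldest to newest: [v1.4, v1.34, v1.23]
[v1.4, v1.23, v1.34]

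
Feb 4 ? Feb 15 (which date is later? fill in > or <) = <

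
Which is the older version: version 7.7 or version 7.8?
version 7.7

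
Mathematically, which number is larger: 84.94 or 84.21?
84.94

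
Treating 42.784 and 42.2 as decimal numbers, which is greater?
42.784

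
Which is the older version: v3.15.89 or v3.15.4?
v3.15.4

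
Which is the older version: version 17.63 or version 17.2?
version 17.2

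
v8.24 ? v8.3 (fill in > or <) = >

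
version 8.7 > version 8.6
True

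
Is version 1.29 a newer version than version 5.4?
No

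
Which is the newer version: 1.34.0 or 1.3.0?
1.34.0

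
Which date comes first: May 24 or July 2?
May 24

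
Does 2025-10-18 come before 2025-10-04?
No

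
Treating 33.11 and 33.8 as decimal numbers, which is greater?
33.8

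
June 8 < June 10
True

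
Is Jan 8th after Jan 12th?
No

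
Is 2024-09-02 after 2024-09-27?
No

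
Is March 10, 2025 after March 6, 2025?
Yes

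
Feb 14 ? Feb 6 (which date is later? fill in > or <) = >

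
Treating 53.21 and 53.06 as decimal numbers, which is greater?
53.21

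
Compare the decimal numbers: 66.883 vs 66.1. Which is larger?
66.883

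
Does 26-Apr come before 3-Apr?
No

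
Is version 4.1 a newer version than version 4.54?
No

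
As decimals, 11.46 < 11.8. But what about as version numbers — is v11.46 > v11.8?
True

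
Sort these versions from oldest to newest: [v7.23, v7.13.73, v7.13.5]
[v7.13.5, v7.13.73, v7.23]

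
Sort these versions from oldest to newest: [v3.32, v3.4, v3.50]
[v3.4, v3.32, v3.50]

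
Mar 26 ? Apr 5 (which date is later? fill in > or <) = <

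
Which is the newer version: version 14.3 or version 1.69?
version 14.3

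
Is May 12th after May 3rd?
Yes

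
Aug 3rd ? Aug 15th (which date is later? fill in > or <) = <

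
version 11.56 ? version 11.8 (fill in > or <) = >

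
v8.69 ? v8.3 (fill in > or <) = >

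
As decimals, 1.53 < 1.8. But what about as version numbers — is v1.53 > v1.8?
True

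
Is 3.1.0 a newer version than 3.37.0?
No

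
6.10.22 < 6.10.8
False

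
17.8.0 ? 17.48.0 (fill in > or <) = <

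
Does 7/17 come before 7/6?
No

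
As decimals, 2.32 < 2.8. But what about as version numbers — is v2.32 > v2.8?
True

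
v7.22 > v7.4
True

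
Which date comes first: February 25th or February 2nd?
February 2nd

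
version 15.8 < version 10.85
False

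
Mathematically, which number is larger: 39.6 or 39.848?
39.848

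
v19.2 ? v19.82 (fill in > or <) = <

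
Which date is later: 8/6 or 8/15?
8/15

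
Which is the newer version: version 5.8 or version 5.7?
version 5.8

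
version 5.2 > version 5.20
False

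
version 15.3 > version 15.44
False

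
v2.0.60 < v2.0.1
False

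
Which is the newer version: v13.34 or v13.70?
v13.70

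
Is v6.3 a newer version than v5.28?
Yes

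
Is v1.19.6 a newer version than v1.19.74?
No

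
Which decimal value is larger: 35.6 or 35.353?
35.6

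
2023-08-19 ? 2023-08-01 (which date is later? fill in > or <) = >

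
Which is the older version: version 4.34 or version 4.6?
version 4.6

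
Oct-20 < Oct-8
False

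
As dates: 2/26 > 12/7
False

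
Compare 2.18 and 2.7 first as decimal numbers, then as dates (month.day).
As decimals: 2.18 < 2.7. As dates: 2/18 is later than 2/7 (day 18 > day 7).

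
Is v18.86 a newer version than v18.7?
Yes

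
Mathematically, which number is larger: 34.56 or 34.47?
34.56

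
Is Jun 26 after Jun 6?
Yes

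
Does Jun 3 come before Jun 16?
Yes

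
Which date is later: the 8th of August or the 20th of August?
the 20th of August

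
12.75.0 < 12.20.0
False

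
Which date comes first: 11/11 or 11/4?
11/4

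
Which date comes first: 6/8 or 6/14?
6/8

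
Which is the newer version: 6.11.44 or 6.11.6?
6.11.44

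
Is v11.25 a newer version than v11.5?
Yes. Version numbers are compared segment by segment as integers, not as decimals: minor version 25 > 5, so v11.25 > v11.5 (even though the decimal 11.25 < 11.5).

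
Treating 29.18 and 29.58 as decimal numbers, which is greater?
29.58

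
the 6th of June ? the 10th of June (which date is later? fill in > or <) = <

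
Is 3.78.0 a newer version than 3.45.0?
Yes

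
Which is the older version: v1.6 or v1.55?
v1.6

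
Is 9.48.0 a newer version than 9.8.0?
Yes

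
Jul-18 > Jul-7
True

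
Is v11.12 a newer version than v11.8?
Yes. Version numbers are compared segment by segment as integers, not as decimals: minor version 12 > 8, so v11.12 > v11.8 (even though the decimal 11.12 < 11.8).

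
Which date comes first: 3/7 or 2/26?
2/26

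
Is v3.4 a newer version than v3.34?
No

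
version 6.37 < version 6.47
True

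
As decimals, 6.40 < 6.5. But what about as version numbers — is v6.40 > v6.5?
True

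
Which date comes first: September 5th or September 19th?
September 5th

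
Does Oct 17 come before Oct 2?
No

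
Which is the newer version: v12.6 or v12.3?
v12.6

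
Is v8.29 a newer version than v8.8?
Yes. Version numbers are compared segment by segment as integers, not as decimals: minor version 29 > 8, so v8.29 > v8.8 (even though the decimal 8.29 < 8.8).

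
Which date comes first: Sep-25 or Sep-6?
Sep-6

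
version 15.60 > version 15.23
True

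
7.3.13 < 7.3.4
False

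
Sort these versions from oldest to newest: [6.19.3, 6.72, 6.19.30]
[6.19.3, 6.19.30, 6.72]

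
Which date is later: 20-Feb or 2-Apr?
2-Apr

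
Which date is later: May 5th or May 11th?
May 11th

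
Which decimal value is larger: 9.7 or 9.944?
9.944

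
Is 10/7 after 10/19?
No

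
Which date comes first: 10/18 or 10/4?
10/4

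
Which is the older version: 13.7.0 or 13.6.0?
13.6.0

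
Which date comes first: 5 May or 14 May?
5 May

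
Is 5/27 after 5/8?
Yes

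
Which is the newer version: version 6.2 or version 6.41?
version 6.41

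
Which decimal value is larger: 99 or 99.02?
99.02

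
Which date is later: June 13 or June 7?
June 13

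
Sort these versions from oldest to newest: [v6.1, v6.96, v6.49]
[v6.1, v6.49, v6.96]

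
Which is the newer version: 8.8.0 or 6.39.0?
8.8.0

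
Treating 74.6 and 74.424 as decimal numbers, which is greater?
74.6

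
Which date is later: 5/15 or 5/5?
5/15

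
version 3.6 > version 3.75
False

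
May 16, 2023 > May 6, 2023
True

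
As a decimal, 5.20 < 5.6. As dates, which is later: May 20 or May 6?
May 20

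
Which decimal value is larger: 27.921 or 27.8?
27.921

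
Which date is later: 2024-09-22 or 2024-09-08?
2024-09-22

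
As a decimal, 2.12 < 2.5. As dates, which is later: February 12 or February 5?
February 12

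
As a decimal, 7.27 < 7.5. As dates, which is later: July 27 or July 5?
July 27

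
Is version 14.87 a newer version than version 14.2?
Yes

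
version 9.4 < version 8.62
False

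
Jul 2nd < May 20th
False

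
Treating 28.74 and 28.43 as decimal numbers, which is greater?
28.74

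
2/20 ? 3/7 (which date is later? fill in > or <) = <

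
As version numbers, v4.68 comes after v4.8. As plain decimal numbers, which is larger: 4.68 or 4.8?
4.8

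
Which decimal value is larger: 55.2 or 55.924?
55.924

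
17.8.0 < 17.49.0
True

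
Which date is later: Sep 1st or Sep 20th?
Sep 20th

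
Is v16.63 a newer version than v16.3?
Yes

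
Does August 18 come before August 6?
No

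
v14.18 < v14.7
False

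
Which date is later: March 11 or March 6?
March 11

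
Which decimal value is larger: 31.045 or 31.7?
31.7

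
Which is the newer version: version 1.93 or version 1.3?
version 1.93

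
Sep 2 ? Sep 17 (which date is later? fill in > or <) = <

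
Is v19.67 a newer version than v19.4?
Yes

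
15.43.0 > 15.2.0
True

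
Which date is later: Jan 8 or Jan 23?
Jan 23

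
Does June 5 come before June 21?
Yes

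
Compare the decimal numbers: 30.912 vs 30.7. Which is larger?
30.912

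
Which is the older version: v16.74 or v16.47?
v16.47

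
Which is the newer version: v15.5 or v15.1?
v15.5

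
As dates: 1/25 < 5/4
True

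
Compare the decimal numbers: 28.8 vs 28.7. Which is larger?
28.8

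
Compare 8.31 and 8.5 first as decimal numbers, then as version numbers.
As decimals: 8.31 < 8.5. As versions: v8.31 > v8.5 (minor version 31 > 5).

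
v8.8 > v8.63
False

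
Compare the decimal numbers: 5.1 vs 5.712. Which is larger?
5.712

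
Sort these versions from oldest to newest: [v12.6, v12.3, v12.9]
[v12.3, v12.6, v12.9]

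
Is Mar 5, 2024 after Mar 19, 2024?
No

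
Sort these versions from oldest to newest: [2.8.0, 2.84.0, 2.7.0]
[2.7.0, 2.8.0, 2.84.0]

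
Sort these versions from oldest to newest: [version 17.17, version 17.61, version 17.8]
[version 17.8, version 17.17, version 17.61]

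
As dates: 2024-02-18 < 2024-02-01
False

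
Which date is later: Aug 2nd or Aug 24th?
Aug 24th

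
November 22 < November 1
False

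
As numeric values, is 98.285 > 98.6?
False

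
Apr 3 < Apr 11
True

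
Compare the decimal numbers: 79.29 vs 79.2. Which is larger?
79.29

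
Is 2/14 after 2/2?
Yes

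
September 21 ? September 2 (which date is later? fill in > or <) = >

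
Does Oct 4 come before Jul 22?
No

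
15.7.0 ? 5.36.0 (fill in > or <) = >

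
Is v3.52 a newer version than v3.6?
Yes. Version numbers are compared segment by segment as integers, not as decimals: minor version 52 > 6, so v3.52 > v3.6 (even though the decimal 3.52 < 3.6).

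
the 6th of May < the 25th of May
True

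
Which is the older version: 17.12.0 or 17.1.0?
17.1.0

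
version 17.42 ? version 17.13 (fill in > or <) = >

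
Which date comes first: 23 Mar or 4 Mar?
4 Mar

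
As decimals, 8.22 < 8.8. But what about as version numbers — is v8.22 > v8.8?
True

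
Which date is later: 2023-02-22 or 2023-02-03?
2023-02-22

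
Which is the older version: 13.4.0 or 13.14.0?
13.4.0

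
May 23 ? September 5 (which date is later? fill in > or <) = <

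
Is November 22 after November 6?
Yes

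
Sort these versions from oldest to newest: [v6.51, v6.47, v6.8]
[v6.8, v6.47, v6.51]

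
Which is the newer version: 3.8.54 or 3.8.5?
3.8.54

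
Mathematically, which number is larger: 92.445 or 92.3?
92.445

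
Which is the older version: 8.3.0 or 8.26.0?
8.3.0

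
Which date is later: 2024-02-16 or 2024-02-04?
2024-02-16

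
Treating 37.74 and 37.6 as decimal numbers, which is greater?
37.74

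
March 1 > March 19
False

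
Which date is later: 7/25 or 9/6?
9/6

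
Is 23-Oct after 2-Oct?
Yes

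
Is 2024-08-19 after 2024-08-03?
Yes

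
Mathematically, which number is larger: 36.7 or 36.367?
36.7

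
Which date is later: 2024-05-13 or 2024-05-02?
2024-05-13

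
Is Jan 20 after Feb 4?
No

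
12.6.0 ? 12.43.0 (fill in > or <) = <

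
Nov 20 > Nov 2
True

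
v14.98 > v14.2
True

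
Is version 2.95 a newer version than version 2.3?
Yes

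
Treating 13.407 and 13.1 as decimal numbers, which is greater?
13.407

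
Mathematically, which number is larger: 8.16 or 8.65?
8.65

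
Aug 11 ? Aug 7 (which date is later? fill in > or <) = >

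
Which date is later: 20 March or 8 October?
8 October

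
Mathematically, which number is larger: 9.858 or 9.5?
9.858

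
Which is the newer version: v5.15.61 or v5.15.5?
v5.15.61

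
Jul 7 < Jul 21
True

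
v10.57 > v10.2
True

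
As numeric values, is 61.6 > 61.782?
False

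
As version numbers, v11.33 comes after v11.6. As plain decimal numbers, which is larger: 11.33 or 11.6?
11.6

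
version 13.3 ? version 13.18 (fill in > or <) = <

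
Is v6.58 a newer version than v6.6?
Yes. Version numbers are compared segment by segment as integers, not as decimals: minor version 58 > 6, so v6.58 > v6.6 (even though the decimal 6.58 < 6.6).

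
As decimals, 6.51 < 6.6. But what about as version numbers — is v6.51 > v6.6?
True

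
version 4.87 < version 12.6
True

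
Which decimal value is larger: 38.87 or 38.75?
38.87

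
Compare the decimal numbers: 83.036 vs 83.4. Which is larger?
83.4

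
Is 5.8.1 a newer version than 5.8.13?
No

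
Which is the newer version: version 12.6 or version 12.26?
version 12.26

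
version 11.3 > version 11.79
False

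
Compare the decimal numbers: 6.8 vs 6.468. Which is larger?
6.8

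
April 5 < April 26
True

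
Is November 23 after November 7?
Yes. Day 23 comes after day 7 in November — this is a date comparison, not a decimal one (the decimal 11.23 would be smaller than 11.7).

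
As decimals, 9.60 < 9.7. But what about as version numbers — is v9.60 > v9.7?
True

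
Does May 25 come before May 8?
No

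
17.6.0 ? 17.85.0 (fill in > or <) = <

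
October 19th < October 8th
False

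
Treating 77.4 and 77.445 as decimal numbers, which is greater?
77.445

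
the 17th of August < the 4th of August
False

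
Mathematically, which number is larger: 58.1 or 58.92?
58.92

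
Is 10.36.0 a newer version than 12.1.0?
No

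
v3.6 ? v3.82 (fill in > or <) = <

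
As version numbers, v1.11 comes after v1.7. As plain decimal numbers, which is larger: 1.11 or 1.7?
1.7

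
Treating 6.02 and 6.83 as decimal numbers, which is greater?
6.83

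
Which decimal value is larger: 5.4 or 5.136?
5.4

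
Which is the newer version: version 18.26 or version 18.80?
version 18.80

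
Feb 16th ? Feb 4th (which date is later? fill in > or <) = >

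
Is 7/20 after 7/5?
Yes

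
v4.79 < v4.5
False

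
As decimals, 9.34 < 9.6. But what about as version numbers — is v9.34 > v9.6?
True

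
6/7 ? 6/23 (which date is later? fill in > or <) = <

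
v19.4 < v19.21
True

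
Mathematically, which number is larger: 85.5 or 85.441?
85.5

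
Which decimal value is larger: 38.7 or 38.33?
38.7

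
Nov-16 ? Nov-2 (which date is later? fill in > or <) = >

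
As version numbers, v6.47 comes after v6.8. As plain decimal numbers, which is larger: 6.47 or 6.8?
6.8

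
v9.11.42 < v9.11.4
False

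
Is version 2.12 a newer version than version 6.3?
No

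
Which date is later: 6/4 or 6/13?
6/13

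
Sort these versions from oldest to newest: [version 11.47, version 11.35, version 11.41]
[version 11.35, version 11.41, version 11.47]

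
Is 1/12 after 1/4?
Yes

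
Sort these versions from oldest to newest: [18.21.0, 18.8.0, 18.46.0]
[18.8.0, 18.21.0, 18.46.0]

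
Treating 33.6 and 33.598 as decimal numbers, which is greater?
33.6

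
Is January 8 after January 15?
No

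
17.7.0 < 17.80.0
True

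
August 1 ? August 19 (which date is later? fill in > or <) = <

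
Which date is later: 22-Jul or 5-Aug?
5-Aug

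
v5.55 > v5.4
True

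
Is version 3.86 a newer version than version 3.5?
Yes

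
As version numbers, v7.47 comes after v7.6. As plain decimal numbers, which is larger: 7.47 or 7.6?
7.6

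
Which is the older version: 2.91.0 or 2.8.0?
2.8.0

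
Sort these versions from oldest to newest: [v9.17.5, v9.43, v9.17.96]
[v9.17.5, v9.17.96, v9.43]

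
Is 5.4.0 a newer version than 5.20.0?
No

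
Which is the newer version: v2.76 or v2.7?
v2.76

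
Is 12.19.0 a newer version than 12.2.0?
Yes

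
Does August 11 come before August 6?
No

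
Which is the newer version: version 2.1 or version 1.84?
version 2.1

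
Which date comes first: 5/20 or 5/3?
5/3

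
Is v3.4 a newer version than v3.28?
No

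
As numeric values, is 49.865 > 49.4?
True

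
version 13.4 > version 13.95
False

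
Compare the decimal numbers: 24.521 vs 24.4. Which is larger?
24.521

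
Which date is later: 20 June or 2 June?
20 June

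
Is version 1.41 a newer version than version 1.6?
Yes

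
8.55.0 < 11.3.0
True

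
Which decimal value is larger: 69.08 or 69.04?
69.08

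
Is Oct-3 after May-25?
Yes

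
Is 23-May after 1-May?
Yes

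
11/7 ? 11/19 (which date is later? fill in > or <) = <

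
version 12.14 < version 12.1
False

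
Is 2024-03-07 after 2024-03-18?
No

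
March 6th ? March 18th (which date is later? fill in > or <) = <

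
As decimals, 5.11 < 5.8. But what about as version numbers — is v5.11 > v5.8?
True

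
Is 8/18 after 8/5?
Yes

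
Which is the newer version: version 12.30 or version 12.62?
version 12.62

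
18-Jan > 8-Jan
True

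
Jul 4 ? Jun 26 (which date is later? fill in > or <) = >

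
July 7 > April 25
True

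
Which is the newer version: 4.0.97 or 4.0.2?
4.0.97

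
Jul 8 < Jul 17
True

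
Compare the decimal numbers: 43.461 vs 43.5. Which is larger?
43.5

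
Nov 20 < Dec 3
True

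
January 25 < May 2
True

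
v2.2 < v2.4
True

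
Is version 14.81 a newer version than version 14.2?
Yes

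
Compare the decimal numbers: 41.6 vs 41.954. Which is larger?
41.954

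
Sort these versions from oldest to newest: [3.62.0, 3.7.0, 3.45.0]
[3.7.0, 3.45.0, 3.62.0]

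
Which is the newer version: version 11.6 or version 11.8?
version 11.8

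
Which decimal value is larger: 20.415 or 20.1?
20.415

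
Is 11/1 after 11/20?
No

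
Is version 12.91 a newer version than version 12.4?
Yes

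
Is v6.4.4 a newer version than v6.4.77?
No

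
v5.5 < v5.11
True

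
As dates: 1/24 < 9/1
True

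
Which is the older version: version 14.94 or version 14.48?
version 14.48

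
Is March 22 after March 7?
Yes. Day 22 comes after day 7 in March — this is a date comparison, not a decimal one (the decimal 3.22 would be smaller than 3.7).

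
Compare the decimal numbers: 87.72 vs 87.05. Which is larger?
87.72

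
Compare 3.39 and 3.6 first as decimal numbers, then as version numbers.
As decimals: 3.39 < 3.6. As versions: v3.39 > v3.6 (minor version 39 > 6).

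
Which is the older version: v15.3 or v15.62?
v15.3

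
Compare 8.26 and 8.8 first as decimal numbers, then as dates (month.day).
As decimals: 8.26 < 8.8. As dates: 8/26 is later than 8/8 (day 26 > day 8).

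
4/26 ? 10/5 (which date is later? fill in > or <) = <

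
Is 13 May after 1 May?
Yes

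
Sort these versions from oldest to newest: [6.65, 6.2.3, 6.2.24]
[6.2.3, 6.2.24, 6.65]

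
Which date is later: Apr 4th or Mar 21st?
Apr 4th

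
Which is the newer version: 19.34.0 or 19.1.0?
19.34.0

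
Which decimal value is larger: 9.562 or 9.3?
9.562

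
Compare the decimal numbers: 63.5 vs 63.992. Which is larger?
63.992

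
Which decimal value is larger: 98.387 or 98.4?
98.4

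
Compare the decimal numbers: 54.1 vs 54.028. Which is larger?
54.1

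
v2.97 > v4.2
False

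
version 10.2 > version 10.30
False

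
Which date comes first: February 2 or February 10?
February 2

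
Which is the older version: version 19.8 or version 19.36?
version 19.8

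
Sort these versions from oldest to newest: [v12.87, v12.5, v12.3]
[v12.3, v12.5, v12.87]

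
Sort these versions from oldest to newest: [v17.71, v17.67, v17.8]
[v17.8, v17.67, v17.71]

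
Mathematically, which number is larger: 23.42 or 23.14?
23.42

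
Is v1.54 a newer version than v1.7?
Yes. Version numbers are compared segment by segment as integers, not as decimals: minor version 54 > 7, so v1.54 > v1.7 (even though the decimal 1.54 < 1.7).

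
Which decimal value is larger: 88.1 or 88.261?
88.261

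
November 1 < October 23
False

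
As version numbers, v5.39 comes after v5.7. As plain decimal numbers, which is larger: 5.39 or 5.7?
5.7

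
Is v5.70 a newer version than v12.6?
No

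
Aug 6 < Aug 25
True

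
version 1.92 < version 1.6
False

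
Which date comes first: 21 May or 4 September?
21 May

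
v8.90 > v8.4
True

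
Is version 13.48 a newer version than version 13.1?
Yes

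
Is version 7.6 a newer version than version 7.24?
No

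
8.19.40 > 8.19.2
True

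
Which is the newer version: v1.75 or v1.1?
v1.75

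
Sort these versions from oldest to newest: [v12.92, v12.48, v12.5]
[v12.5, v12.48, v12.92]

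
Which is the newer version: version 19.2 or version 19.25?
version 19.25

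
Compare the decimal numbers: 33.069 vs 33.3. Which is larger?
33.3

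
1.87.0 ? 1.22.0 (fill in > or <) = >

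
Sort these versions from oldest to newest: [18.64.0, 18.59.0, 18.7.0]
[18.7.0, 18.59.0, 18.64.0]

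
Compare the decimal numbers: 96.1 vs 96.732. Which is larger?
96.732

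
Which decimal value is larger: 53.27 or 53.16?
53.27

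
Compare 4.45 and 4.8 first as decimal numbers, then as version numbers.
As decimals: 4.45 < 4.8. As versions: v4.45 > v4.8 (minor version 45 > 8).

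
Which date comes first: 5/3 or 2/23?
2/23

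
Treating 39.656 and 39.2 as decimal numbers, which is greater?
39.656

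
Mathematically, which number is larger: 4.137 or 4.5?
4.5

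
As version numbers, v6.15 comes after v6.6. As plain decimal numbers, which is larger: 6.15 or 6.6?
6.6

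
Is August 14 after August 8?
Yes. Day 14 comes after day 8 in August — this is a date comparison, not a decimal one (the decimal 8.14 would be smaller than 8.8).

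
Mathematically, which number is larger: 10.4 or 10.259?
10.4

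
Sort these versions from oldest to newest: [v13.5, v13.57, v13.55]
[v13.5, v13.55, v13.57]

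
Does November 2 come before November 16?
Yes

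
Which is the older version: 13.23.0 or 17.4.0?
13.23.0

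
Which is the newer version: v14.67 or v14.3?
v14.67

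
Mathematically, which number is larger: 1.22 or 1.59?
1.59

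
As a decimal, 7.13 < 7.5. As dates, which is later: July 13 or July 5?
July 13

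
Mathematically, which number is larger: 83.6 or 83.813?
83.813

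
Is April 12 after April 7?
Yes. Day 12 comes after day 7 in April — this is a date comparison, not a decimal one (the decimal 4.12 would be smaller than 4.7).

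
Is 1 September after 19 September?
No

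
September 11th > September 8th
True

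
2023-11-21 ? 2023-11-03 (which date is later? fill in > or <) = >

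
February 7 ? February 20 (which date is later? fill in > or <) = <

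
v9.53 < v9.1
False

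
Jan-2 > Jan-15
False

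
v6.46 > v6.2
True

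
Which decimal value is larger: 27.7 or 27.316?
27.7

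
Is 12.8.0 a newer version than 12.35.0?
No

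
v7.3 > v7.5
False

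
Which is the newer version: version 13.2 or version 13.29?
version 13.29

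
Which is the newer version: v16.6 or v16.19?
v16.19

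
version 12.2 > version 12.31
False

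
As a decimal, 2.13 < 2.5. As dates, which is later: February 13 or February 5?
February 13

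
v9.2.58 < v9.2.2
False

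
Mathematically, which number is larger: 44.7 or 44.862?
44.862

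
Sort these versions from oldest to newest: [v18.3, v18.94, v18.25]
[v18.3, v18.25, v18.94]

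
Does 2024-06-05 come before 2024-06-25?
Yes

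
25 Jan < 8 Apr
True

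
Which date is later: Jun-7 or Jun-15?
Jun-15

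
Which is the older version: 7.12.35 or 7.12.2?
7.12.2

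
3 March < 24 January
False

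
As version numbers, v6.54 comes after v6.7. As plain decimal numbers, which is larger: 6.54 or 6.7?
6.7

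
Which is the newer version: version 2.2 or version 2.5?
version 2.5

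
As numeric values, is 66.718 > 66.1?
True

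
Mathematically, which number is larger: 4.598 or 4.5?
4.598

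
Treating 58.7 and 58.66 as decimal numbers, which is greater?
58.7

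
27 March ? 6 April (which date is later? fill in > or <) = <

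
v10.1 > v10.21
False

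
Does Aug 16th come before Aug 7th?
No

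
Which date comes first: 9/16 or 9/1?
9/1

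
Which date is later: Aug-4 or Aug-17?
Aug-17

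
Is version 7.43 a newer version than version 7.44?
No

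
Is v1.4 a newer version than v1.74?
No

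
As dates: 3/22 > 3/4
True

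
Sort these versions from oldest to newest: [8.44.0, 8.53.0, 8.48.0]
[8.44.0, 8.48.0, 8.53.0]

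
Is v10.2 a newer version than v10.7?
No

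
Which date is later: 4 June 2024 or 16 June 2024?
16 June 2024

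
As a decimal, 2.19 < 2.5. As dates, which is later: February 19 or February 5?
February 19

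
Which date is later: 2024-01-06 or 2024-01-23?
2024-01-23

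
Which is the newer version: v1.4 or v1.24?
v1.24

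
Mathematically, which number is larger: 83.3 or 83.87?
83.87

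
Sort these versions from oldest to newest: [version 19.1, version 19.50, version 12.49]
[version 12.49, version 19.1, version 19.50]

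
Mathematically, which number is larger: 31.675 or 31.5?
31.675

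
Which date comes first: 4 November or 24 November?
4 November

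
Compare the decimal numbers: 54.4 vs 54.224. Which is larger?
54.4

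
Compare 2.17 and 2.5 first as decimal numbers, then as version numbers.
As decimals: 2.17 < 2.5. As versions: v2.17 > v2.5 (minor version 17 > 5).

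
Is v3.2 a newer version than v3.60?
No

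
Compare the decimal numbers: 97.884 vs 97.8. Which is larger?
97.884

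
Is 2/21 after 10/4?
No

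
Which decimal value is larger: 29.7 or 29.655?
29.7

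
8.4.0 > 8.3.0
True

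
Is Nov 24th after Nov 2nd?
Yes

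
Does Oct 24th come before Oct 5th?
No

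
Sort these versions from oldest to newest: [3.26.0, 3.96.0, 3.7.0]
[3.7.0, 3.26.0, 3.96.0]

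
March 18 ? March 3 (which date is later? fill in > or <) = >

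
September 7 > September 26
False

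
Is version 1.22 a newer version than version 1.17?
Yes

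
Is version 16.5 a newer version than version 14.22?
Yes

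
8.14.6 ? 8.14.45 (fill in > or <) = <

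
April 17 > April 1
True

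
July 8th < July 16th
True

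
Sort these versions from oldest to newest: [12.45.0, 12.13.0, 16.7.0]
[12.13.0, 12.45.0, 16.7.0]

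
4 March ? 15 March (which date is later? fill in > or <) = <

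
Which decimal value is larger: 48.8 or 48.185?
48.8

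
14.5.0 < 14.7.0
True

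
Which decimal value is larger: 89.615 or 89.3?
89.615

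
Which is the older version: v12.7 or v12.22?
v12.7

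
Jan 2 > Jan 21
False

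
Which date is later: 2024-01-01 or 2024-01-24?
2024-01-24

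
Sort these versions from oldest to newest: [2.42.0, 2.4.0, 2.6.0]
[2.4.0, 2.6.0, 2.42.0]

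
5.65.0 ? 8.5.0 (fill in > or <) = <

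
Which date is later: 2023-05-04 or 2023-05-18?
2023-05-18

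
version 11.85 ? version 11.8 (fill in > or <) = >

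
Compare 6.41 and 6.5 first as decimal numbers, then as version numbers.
As decimals: 6.41 < 6.5. As versions: v6.41 > v6.5 (minor version 41 > 5).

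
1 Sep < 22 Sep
True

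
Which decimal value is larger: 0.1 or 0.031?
0.1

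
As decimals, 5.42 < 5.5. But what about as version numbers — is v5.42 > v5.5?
True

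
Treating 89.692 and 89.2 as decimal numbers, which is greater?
89.692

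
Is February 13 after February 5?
Yes. Day 13 comes after day 5 in February — this is a date comparison, not a decimal one (the decimal 2.13 would be smaller than 2.5).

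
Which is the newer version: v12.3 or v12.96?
v12.96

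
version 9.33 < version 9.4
False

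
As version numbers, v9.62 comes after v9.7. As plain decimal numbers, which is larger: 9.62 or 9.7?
9.7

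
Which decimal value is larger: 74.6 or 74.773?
74.773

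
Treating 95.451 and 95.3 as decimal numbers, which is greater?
95.451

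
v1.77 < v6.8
True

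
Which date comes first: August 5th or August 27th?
August 5th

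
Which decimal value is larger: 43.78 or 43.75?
43.78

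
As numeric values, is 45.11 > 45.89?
False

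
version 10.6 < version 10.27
True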